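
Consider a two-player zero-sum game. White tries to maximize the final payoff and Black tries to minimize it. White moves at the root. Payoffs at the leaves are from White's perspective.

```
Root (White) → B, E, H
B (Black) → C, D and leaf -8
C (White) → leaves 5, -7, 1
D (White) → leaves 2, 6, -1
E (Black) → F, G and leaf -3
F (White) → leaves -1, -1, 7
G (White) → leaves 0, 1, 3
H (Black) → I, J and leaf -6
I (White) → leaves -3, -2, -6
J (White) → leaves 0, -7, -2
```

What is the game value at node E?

-3

F: max(-1, -1, 7) = 7
G: max(0, 1, 3) = 3
E: min(7, 3, -3) = -3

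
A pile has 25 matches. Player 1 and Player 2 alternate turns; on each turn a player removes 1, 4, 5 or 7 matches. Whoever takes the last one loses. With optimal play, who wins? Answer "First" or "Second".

Second

Mark each pile size as W (mover wins) or L (mover loses):
i:   0  1  2  3  4  5  6  7  8  9 10 11 12 13 14 15 16 17 18 19 20 21 22 23 24 25
     W  L  W  L  W  W  W  W  W  L  W  L  W  W  W  W  W  L  W  L  W  W  W  W  W  L
Position 25 is L, so the second player wins.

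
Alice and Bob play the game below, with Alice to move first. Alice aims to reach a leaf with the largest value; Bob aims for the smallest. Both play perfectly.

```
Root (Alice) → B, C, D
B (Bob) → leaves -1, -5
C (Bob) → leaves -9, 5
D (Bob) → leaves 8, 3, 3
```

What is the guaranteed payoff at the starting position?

B (Bob): min(-1, -5) = -5
C (Bob): min(-9, 5) = -9
D (Bob): min(8, 3, 3) = 3
Root (Alice): max(-5, -9, 3) = 3

3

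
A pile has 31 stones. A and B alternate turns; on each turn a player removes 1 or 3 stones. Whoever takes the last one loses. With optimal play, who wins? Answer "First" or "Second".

Second

Mark each pile size as W (mover wins) or L (mover loses):
i:   0  1  2  3  4  5  6  7  8  9 10 11 12 13 14 15 16 17 18 19 20 21 22 23 24 25 26 27 28 29 30 31
     W  L  W  L  W  L  W  L  W  L  W  L  W  L  W  L  W  L  W  L  W  L  W  L  W  L  W  L  W  L  W  L
Position 31 is L, so the second player wins.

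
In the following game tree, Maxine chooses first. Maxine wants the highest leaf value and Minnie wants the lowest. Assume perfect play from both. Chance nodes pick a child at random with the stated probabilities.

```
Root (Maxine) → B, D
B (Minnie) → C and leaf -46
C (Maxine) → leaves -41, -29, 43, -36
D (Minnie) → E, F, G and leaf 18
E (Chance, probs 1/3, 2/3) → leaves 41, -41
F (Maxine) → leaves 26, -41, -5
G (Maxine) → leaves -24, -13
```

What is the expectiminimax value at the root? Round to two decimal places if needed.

C (Maxine): max(-41, -29, 43, -36) = 43
B (Minnie): min(43, -46) = -46
E (Chance): 1/3·41 + 2/3·-41 = -13.67
F (Maxine): max(26, -41, -5) = 26
G (Maxine): max(-24, -13) = -13
D (Minnie): min(-13.67, 26, -13, 18) = -13.67
Root (Maxine): max(-46, -13.67) = -13.67

-13.67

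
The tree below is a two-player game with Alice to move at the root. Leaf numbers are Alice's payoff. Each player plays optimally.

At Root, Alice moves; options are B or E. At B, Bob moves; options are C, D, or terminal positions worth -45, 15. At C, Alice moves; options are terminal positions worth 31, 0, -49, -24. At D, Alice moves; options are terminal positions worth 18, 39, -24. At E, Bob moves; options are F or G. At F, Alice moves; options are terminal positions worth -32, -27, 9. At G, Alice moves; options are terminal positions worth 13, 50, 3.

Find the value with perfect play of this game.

C (Alice): max(31, 0, -49, -24) = 31
D (Alice): max(18, 39, -24) = 39
B (Bob): min(31, 39, -45, 15) = -45
F (Alice): max(-32, -27, 9) = 9
G (Alice): max(13, 50, 3) = 50
E (Bob): min(9, 50) = 9
Root (Alice): max(-45, 9) = 9

9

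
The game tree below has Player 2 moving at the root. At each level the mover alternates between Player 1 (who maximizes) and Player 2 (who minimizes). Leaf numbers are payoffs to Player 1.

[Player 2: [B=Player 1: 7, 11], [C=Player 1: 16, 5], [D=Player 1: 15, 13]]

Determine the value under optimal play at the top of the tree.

11

B (Player 1): max(7, 11) = 11
C (Player 1): max(16, 5) = 16
D (Player 1): max(15, 13) = 15
Root (Player 2): min(11, 16, 15) = 11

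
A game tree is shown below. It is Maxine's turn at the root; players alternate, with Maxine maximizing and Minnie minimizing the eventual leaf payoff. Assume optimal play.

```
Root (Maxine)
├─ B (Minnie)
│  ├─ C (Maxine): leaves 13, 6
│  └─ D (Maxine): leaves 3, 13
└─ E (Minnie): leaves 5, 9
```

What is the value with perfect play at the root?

13

C (Maxine): max(13, 6) = 13
D (Maxine): max(3, 13) = 13
B (Minnie): min(13, 13) = 13
E (Minnie): min(5, 9) = 5
Root (Maxine): max(13, 5) = 13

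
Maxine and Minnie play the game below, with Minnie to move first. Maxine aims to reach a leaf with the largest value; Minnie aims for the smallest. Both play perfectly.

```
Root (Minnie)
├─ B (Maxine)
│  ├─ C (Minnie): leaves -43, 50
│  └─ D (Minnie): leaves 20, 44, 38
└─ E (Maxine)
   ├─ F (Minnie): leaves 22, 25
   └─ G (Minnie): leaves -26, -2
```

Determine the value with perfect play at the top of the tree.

20

C (Minnie): min(-43, 50) = -43
D (Minnie): min(20, 44, 38) = 20
B (Maxine): max(-43, 20) = 20
F (Minnie): min(22, 25) = 22
G (Minnie): min(-26, -2) = -26
E (Maxine): max(22, -26) = 22
Root (Minnie): min(20, 22) = 20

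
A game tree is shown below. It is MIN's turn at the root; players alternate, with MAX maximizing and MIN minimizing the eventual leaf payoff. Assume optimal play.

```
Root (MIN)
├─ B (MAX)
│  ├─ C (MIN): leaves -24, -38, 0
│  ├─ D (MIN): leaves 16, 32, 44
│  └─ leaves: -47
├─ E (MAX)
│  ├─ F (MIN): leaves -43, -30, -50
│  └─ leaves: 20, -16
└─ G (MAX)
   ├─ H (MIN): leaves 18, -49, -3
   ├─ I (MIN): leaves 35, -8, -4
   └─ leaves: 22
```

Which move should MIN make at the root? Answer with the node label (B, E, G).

C (MIN): min(-24, -38, 0) = -38
D (MIN): min(16, 32, 44) = 16
B (MAX): max(-38, 16, -47) = 16
F (MIN): min(-43, -30, -50) = -50
E (MAX): max(-50, 20, -16) = 20
H (MIN): min(18, -49, -3) = -49
I (MIN): min(35, -8, -4) = -8
G (MAX): max(-49, -8, 22) = 22
Root (MIN): min(16, 20, 22) = 16
MIN picks the child with the lowest value: B (value 16).

B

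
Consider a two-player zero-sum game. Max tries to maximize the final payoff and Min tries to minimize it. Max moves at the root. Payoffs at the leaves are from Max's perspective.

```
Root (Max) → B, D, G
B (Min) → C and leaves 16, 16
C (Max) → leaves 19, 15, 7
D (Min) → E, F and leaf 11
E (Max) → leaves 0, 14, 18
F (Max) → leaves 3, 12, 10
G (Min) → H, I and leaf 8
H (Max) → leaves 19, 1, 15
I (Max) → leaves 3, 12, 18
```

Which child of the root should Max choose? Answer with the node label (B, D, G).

C (Max): max(19, 15, 7) = 19
B (Min): min(19, 16, 16) = 16
E (Max): max(0, 14, 18) = 18
F (Max): max(3, 12, 10) = 12
D (Min): min(18, 12, 11) = 11
H (Max): max(19, 1, 15) = 19
I (Max): max(3, 12, 18) = 18
G (Min): min(19, 18, 8) = 8
Root (Max): max(16, 11, 8) = 16
Max picks the child with the highest value: B (value 16).

B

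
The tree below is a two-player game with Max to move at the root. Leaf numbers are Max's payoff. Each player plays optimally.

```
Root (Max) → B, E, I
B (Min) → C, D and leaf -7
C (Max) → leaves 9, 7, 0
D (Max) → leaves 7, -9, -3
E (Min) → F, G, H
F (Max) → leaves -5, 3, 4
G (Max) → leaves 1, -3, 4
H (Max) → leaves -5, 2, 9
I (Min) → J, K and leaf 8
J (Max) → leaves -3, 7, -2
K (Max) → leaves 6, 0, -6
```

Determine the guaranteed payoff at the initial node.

6

C (Max): max(9, 7, 0) = 9
D (Max): max(7, -9, -3) = 7
B (Min): min(9, 7, -7) = -7
F (Max): max(-5, 3, 4) = 4
G (Max): max(1, -3, 4) = 4
H (Max): max(-5, 2, 9) = 9
E (Min): min(4, 4, 9) = 4
J (Max): max(-3, 7, -2) = 7
K (Max): max(6, 0, -6) = 6
I (Min): min(7, 6, 8) = 6
Root (Max): max(-7, 4, 6) = 6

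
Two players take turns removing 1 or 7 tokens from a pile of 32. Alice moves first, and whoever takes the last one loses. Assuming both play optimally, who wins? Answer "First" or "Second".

First

Compute winning (W) and losing (L) positions by backward induction:
i:   0  1  2  3  4  5  6  7  8  9 10 11 12 13 14 15 16 17 18 19 20 21 22 23 24 25 26 27 28 29 30 31 32
     W  L  W  L  W  L  W  L  W  L  W  L  W  L  W  L  W  L  W  L  W  L  W  L  W  L  W  L  W  L  W  L  W
Position 32 is W, so the first player wins.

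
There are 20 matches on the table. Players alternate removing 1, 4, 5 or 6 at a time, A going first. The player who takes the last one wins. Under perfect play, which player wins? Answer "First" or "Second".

W/L table (W = player to move can force a win):
i:   0  1  2  3  4  5  6  7  8  9 10 11 12 13 14 15 16 17 18 19 20
     L  W  L  W  W  W  W  W  W  L  W  L  W  W  W  W  W  W  L  W  L
Position 20 is L, so the second player wins.

Second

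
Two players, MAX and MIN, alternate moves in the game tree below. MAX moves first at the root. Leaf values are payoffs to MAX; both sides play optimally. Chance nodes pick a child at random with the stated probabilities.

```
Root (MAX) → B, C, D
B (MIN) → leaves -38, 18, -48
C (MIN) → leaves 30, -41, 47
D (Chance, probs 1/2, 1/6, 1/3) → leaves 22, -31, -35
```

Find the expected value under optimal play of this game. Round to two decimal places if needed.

-5.83

B (MIN): min(-38, 18, -48) = -48
C (MIN): min(30, -41, 47) = -41
D (Chance): 1/2·22 + 1/6·-31 + 1/3·-35 = -5.83
Root (MAX): max(-48, -41, -5.83) = -5.83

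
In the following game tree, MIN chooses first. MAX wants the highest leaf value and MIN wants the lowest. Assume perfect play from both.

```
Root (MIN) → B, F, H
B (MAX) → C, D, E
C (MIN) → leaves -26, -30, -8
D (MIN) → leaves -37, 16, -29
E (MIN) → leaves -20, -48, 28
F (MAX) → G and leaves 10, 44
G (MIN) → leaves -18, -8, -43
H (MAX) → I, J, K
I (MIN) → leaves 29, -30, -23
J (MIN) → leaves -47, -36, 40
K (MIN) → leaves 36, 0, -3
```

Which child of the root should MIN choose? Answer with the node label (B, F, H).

C (MIN): min(-26, -30, -8) = -30
D (MIN): min(-37, 16, -29) = -37
E (MIN): min(-20, -48, 28) = -48
B (MAX): max(-30, -37, -48) = -30
G (MIN): min(-18, -8, -43) = -43
F (MAX): max(-43, 10, 44) = 44
I (MIN): min(29, -30, -23) = -30
J (MIN): min(-47, -36, 40) = -47
K (MIN): min(36, 0, -3) = -3
H (MAX): max(-30, -47, -3) = -3
Root (MIN): min(-30, 44, -3) = -30
MIN picks the child with the lowest value: B (value -30).

B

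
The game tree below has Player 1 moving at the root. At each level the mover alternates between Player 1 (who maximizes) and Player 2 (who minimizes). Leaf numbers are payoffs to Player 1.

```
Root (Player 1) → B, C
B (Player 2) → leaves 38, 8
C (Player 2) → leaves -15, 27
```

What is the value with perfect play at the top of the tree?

8

B (Player 2): min(38, 8) = 8
C (Player 2): min(-15, 27) = -15
Root (Player 1): max(8, -15) = 8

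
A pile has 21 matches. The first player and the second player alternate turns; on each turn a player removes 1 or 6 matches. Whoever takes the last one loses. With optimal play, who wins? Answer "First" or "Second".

First

Positions where the player to move wins (W) vs loses (L):
i:   0  1  2  3  4  5  6  7  8  9 10 11 12 13 14 15 16 17 18 19 20 21
     W  L  W  L  W  L  W  W  L  W  L  W  L  W  W  L  W  L  W  L  W  W
Position 21 is W, so the first player wins.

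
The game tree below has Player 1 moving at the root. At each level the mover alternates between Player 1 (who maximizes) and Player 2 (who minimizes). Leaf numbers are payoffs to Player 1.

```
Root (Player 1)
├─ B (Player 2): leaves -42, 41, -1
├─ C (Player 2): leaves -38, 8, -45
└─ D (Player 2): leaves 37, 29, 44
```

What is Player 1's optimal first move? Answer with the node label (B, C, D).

B (Player 2): min(-42, 41, -1) = -42
C (Player 2): min(-38, 8, -45) = -45
D (Player 2): min(37, 29, 44) = 29
Root (Player 1): max(-42, -45, 29) = 29
Player 1 picks the child with the highest value: D (value 29).

D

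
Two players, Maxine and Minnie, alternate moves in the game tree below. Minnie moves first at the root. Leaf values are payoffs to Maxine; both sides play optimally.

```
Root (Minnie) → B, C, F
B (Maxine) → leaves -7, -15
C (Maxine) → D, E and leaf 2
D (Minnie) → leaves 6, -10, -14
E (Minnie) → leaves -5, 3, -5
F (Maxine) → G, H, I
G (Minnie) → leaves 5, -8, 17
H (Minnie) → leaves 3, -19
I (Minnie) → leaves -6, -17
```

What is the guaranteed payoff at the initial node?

B (Maxine): max(-7, -15) = -7
D (Minnie): min(6, -10, -14) = -14
E (Minnie): min(-5, 3, -5) = -5
C (Maxine): max(-14, -5, 2) = 2
G (Minnie): min(5, -8, 17) = -8
H (Minnie): min(3, -19) = -19
I (Minnie): min(-6, -17) = -17
F (Maxine): max(-8, -19, -17) = -8
Root (Minnie): min(-7, 2, -8) = -8

-8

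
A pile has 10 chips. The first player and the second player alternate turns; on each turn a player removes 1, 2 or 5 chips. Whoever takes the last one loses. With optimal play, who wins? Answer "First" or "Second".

Second

i:   0  1  2  3  4  5  6  7  8  9 10
     W  L  W  W  L  W  W  L  W  W  L
Position 10 is L, so the second player wins.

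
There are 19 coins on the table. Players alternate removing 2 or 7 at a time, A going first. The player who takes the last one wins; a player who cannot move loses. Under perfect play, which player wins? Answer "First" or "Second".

Second

Positions where the player to move wins (W) vs loses (L):
i:   0  1  2  3  4  5  6  7  8  9 10 11 12 13 14 15 16 17 18 19
     L  L  W  W  L  L  W  W  W  L  L  W  W  L  L  W  W  W  L  L
Position 19 is L, so the second player wins.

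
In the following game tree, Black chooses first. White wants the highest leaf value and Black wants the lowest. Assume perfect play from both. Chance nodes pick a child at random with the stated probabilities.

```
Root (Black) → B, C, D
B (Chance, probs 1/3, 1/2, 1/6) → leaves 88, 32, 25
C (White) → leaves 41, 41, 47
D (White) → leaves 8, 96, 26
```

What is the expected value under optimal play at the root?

B (Chance): 1/3·88 + 1/2·32 + 1/6·25 = 49.5
C (White): max(41, 41, 47) = 47
D (White): max(8, 96, 26) = 96
Root (Black): min(49.5, 47, 96) = 47

47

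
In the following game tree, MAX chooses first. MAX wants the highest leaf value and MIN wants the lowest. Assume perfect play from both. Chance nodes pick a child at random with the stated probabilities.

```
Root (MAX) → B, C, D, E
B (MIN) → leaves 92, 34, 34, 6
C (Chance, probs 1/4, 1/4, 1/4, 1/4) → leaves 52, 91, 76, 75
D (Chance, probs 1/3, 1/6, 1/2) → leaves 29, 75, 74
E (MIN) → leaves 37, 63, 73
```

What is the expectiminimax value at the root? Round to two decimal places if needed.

B (MIN): min(92, 34, 34, 6) = 6
C (Chance): 1/4·52 + 1/4·91 + 1/4·76 + 1/4·75 = 73.5
D (Chance): 1/3·29 + 1/6·75 + 1/2·74 = 59.17
E (MIN): min(37, 63, 73) = 37
Root (MAX): max(6, 73.5, 59.17, 37) = 73.5

73.5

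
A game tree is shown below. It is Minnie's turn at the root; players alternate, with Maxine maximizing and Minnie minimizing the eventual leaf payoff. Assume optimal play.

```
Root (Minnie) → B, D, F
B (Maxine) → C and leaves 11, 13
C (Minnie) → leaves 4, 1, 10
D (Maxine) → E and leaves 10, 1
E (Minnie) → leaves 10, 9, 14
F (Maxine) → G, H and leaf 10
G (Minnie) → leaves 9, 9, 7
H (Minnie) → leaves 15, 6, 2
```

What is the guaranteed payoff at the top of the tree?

10

C (Minnie): min(4, 1, 10) = 1
B (Maxine): max(1, 11, 13) = 13
E (Minnie): min(10, 9, 14) = 9
D (Maxine): max(9, 10, 1) = 10
G (Minnie): min(9, 9, 7) = 7
H (Minnie): min(15, 6, 2) = 2
F (Maxine): max(7, 2, 10) = 10
Root (Minnie): min(13, 10, 10) = 10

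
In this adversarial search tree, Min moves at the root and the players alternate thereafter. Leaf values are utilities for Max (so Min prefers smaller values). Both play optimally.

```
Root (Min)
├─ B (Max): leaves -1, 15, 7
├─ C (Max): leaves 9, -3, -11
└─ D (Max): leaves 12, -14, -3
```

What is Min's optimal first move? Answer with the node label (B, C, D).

B (Max): max(-1, 15, 7) = 15
C (Max): max(9, -3, -11) = 9
D (Max): max(12, -14, -3) = 12
Root (Min): min(15, 9, 12) = 9
Min picks the child with the lowest value: C (value 9).

C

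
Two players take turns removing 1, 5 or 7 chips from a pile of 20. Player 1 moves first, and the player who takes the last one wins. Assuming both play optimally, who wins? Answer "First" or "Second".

Positions where the player to move wins (W) vs loses (L):
i:   0  1  2  3  4  5  6  7  8  9 10 11 12 13 14 15 16 17 18 19 20
     L  W  L  W  L  W  L  W  L  W  L  W  L  W  L  W  L  W  L  W  L
Position 20 is L, so the second player wins.

Second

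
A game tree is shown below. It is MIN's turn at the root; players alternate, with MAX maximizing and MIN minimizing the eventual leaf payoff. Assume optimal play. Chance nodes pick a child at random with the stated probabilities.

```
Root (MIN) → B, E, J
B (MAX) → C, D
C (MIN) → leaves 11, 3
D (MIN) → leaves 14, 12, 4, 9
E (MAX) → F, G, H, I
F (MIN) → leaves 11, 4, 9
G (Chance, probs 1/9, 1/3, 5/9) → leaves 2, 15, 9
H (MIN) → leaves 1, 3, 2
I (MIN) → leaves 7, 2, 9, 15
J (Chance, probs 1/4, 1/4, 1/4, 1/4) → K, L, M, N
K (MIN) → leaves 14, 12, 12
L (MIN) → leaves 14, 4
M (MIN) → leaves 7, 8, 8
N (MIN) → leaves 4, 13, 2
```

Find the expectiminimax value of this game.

4

C (MIN): min(11, 3) = 3
D (MIN): min(14, 12, 4, 9) = 4
B (MAX): max(3, 4) = 4
F (MIN): min(11, 4, 9) = 4
G (Chance): 1/9·2 + 1/3·15 + 5/9·9 = 10.22
H (MIN): min(1, 3, 2) = 1
I (MIN): min(7, 2, 9, 15) = 2
E (MAX): max(4, 10.22, 1, 2) = 10.22
K (MIN): min(14, 12, 12) = 12
L (MIN): min(14, 4) = 4
M (MIN): min(7, 8, 8) = 7
N (MIN): min(4, 13, 2) = 2
J (Chance): 1/4·12 + 1/4·4 + 1/4·7 + 1/4·2 = 6.25
Root (MIN): min(4, 10.22, 6.25) = 4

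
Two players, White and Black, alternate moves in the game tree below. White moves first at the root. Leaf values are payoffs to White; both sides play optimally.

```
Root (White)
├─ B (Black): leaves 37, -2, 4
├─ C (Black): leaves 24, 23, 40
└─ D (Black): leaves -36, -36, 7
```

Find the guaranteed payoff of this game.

B (Black): min(37, -2, 4) = -2
C (Black): min(24, 23, 40) = 23
D (Black): min(-36, -36, 7) = -36
Root (White): max(-2, 23, -36) = 23

23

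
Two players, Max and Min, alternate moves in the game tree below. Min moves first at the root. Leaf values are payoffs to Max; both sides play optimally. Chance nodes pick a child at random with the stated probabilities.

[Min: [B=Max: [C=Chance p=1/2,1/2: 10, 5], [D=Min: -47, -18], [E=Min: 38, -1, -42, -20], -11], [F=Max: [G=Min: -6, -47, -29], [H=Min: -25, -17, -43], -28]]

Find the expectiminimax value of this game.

-28

C (Chance): 1/2·10 + 1/2·5 = 7.5
D (Min): min(-47, -18) = -47
E (Min): min(38, -1, -42, -20) = -42
B (Max): max(7.5, -47, -42, -11) = 7.5
G (Min): min(-6, -47, -29) = -47
H (Min): min(-25, -17, -43) = -43
F (Max): max(-47, -43, -28) = -28
Root (Min): min(7.5, -28) = -28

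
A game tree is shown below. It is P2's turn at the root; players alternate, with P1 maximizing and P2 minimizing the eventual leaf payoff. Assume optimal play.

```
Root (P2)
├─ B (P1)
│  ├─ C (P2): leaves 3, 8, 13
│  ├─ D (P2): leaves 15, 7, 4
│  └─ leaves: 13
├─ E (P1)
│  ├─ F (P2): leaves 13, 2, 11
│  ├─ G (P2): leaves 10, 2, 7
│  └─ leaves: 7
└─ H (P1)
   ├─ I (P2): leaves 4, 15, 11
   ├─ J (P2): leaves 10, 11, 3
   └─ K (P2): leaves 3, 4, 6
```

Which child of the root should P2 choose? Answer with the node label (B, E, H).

C (P2): min(3, 8, 13) = 3
D (P2): min(15, 7, 4) = 4
B (P1): max(3, 4, 13) = 13
F (P2): min(13, 2, 11) = 2
G (P2): min(10, 2, 7) = 2
E (P1): max(2, 2, 7) = 7
I (P2): min(4, 15, 11) = 4
J (P2): min(10, 11, 3) = 3
K (P2): min(3, 4, 6) = 3
H (P1): max(4, 3, 3) = 4
Root (P2): min(13, 7, 4) = 4
P2 picks the child with the lowest value: H (value 4).

H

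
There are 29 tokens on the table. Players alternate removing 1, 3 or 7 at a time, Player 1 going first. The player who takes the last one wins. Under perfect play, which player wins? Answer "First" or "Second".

Positions where the player to move wins (W) vs loses (L):
i:   0  1  2  3  4  5  6  7  8  9 10 11 12 13 14 15 16 17 18 19 20 21 22 23 24 25 26 27 28 29
     L  W  L  W  L  W  L  W  L  W  L  W  L  W  L  W  L  W  L  W  L  W  L  W  L  W  L  W  L  W
Position 29 is W, so the first player wins.

First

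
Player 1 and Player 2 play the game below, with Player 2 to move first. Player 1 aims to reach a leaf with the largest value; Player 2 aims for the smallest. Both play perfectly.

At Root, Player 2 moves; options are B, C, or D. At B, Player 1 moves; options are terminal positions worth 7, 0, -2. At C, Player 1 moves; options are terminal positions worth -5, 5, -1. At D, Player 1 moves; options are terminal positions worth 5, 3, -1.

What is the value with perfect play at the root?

5

B (Player 1): max(7, 0, -2) = 7
C (Player 1): max(-5, 5, -1) = 5
D (Player 1): max(5, 3, -1) = 5
Root (Player 2): min(7, 5, 5) = 5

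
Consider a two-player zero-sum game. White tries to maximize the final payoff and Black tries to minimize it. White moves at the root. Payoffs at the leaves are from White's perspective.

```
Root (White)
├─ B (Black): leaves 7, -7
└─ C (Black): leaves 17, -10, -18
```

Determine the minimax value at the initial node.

B (Black): min(7, -7) = -7
C (Black): min(17, -10, -18) = -18
Root (White): max(-7, -18) = -7

-7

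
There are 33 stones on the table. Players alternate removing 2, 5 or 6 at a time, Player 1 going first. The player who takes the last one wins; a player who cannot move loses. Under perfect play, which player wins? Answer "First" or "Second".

i:   0  1  2  3  4  5  6  7  8  9 10 11 12 13 14 15 16 17 18 19 20 21 22 23 24 25 26 27 28 29 30 31 32 33
     L  L  W  W  L  W  W  W  L  W  W  L  L  W  W  L  W  W  W  L  W  W  L  L  W  W  L  W  W  W  L  W  W  L
Position 33 is L, so the second player wins.

Second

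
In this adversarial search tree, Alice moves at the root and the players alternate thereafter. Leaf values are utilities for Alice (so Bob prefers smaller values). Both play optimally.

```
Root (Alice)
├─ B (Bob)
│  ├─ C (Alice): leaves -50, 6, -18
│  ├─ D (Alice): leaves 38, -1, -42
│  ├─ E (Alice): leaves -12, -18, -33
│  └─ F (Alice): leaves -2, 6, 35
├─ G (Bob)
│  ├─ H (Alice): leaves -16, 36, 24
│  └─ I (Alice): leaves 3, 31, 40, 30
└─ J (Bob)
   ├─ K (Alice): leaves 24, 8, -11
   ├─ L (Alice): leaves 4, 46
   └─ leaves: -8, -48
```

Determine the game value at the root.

C (Alice): max(-50, 6, -18) = 6
D (Alice): max(38, -1, -42) = 38
E (Alice): max(-12, -18, -33) = -12
F (Alice): max(-2, 6, 35) = 35
B (Bob): min(6, 38, -12, 35) = -12
H (Alice): max(-16, 36, 24) = 36
I (Alice): max(3, 31, 40, 30) = 40
G (Bob): min(36, 40) = 36
K (Alice): max(24, 8, -11) = 24
L (Alice): max(4, 46) = 46
J (Bob): min(24, 46, -8, -48) = -48
Root (Alice): max(-12, 36, -48) = 36

36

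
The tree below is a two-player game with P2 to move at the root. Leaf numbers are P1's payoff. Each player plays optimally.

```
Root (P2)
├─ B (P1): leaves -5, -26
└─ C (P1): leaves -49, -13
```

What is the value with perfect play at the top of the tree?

B (P1): max(-5, -26) = -5
C (P1): max(-49, -13) = -13
Root (P2): min(-5, -13) = -13

-13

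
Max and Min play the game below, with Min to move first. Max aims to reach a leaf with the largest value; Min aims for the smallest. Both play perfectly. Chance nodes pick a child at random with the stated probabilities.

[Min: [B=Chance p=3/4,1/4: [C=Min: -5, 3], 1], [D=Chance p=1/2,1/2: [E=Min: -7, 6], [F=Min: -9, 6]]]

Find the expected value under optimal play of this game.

-8

C (Min): min(-5, 3) = -5
B (Chance): 3/4·-5 + 1/4·1 = -3.5
E (Min): min(-7, 6) = -7
F (Min): min(-9, 6) = -9
D (Chance): 1/2·-7 + 1/2·-9 = -8
Root (Min): min(-3.5, -8) = -8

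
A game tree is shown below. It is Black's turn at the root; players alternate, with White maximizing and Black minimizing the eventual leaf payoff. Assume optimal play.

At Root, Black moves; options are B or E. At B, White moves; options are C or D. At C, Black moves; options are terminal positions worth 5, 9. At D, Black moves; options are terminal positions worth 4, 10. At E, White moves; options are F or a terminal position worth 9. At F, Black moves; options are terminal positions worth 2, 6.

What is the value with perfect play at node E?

F: min(2, 6) = 2
E: max(2, 9) = 9

9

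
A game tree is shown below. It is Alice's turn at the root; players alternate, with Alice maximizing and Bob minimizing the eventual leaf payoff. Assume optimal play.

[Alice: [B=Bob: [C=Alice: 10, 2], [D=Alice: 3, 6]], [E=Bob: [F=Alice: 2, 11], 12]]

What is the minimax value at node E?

11

F: max(2, 11) = 11
E: min(11, 12) = 11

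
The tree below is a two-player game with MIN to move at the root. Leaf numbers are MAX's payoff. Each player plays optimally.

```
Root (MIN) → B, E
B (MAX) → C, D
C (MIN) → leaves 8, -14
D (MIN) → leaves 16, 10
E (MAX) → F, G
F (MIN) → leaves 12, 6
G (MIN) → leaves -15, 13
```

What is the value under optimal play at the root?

6

C (MIN): min(8, -14) = -14
D (MIN): min(16, 10) = 10
B (MAX): max(-14, 10) = 10
F (MIN): min(12, 6) = 6
G (MIN): min(-15, 13) = -15
E (MAX): max(6, -15) = 6
Root (MIN): min(10, 6) = 6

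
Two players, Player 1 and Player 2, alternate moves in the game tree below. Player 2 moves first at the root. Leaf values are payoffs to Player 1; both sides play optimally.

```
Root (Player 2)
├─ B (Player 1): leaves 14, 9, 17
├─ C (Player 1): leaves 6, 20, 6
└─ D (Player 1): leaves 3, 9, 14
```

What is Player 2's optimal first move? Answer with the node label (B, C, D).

B (Player 1): max(14, 9, 17) = 17
C (Player 1): max(6, 20, 6) = 20
D (Player 1): max(3, 9, 14) = 14
Root (Player 2): min(17, 20, 14) = 14
Player 2 picks the child with the lowest value: D (value 14).

D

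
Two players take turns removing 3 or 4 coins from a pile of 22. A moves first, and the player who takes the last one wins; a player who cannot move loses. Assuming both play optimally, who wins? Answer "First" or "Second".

Second

W/L table (W = player to move can force a win):
i:   0  1  2  3  4  5  6  7  8  9 10 11 12 13 14 15 16 17 18 19 20 21 22
     L  L  L  W  W  W  W  L  L  L  W  W  W  W  L  L  L  W  W  W  W  L  L
Position 22 is L, so the second player wins.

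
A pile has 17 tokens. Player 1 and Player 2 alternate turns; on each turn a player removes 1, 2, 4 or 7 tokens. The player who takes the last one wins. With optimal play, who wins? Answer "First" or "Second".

First

W/L table (W = player to move can force a win):
i:   0  1  2  3  4  5  6  7  8  9 10 11 12 13 14 15 16 17
     L  W  W  L  W  W  L  W  W  L  W  W  L  W  W  L  W  W
Position 17 is W, so the first player wins.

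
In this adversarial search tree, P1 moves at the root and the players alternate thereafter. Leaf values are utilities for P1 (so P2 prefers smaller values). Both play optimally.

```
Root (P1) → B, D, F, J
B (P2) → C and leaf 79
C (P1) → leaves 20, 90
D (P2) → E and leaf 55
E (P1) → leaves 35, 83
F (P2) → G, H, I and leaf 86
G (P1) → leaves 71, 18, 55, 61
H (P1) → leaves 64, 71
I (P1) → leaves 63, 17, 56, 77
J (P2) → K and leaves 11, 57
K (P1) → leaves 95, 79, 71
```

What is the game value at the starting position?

C (P1): max(20, 90) = 90
B (P2): min(90, 79) = 79
E (P1): max(35, 83) = 83
D (P2): min(83, 55) = 55
G (P1): max(71, 18, 55, 61) = 71
H (P1): max(64, 71) = 71
I (P1): max(63, 17, 56, 77) = 77
F (P2): min(71, 71, 77, 86) = 71
K (P1): max(95, 79, 71) = 95
J (P2): min(95, 11, 57) = 11
Root (P1): max(79, 55, 71, 11) = 79

79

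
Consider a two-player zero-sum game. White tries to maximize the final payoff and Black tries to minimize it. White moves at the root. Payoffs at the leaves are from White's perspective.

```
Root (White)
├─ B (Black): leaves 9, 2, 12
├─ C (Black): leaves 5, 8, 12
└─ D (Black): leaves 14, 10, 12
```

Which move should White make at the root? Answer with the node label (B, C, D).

D

B (Black): min(9, 2, 12) = 2
C (Black): min(5, 8, 12) = 5
D (Black): min(14, 10, 12) = 10
Root (White): max(2, 5, 10) = 10
White picks the child with the highest value: D (value 10).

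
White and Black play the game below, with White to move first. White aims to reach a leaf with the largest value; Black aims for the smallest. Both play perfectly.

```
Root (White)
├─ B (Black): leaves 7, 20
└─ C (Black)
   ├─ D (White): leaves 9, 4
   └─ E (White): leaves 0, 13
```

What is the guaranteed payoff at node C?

9

D: max(9, 4) = 9
E: max(0, 13) = 13
C: min(9, 13) = 9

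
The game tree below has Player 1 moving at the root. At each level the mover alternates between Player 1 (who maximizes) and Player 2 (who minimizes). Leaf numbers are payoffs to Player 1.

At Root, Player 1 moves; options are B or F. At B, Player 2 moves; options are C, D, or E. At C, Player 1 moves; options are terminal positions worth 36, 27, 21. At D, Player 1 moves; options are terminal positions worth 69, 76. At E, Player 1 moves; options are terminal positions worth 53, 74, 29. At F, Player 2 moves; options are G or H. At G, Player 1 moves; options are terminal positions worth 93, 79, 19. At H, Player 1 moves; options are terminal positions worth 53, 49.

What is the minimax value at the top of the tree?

C (Player 1): max(36, 27, 21) = 36
D (Player 1): max(69, 76) = 76
E (Player 1): max(53, 74, 29) = 74
B (Player 2): min(36, 76, 74) = 36
G (Player 1): max(93, 79, 19) = 93
H (Player 1): max(53, 49) = 53
F (Player 2): min(93, 53) = 53
Root (Player 1): max(36, 53) = 53

53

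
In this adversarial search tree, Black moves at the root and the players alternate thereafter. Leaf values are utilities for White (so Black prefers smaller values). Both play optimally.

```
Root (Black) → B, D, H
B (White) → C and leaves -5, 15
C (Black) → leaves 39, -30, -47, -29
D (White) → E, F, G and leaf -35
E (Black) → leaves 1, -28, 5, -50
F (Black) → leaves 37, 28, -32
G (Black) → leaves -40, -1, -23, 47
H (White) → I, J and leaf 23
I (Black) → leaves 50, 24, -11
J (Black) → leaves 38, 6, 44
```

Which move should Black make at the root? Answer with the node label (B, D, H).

D

C (Black): min(39, -30, -47, -29) = -47
B (White): max(-47, -5, 15) = 15
E (Black): min(1, -28, 5, -50) = -50
F (Black): min(37, 28, -32) = -32
G (Black): min(-40, -1, -23, 47) = -40
D (White): max(-50, -32, -40, -35) = -32
I (Black): min(50, 24, -11) = -11
J (Black): min(38, 6, 44) = 6
H (White): max(-11, 6, 23) = 23
Root (Black): min(15, -32, 23) = -32
Black picks the child with the lowest value: D (value -32).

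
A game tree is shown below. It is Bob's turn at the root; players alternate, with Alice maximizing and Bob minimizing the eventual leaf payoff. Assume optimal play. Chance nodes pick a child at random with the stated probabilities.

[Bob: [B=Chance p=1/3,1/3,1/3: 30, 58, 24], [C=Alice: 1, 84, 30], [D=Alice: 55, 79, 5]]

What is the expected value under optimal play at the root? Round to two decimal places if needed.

B (Chance): 1/3·30 + 1/3·58 + 1/3·24 = 37.33
C (Alice): max(1, 84, 30) = 84
D (Alice): max(55, 79, 5) = 79
Root (Bob): min(37.33, 84, 79) = 37.33

37.33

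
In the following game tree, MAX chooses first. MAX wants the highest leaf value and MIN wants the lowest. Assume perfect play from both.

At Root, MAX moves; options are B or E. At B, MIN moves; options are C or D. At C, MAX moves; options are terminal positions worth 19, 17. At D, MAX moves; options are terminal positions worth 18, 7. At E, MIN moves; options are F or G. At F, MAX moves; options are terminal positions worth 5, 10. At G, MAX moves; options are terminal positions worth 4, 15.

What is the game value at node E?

F: max(5, 10) = 10
G: max(4, 15) = 15
E: min(10, 15) = 10

10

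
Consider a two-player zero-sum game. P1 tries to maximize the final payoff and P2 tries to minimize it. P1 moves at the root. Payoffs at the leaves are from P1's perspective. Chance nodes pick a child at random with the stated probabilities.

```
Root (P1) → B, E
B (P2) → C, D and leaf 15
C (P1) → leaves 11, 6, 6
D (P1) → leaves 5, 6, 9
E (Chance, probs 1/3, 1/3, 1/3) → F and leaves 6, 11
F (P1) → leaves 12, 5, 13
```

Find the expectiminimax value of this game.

C (P1): max(11, 6, 6) = 11
D (P1): max(5, 6, 9) = 9
B (P2): min(11, 9, 15) = 9
F (P1): max(12, 5, 13) = 13
E (Chance): 1/3·13 + 1/3·6 + 1/3·11 = 10
Root (P1): max(9, 10) = 10

10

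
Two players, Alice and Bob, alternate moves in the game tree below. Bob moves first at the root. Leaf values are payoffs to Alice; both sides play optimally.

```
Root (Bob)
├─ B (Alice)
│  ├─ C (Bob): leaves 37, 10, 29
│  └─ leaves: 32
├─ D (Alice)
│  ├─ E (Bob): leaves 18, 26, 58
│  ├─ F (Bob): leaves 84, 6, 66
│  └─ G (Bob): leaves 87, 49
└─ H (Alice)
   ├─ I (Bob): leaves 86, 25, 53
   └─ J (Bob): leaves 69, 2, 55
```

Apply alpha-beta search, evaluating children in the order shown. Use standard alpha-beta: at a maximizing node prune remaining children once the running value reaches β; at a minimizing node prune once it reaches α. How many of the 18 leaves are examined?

16

C [α=-∞,β=+∞]: v=10
B [α=-∞,β=+∞]: v=32
E [α=-∞,β=32]: v=18
F [α=18,β=32]: v=6 after child 2 ≤ α → α-cutoff, skip 1
G [α=18,β=32]: v=49
D [α=-∞,β=32]: v=49
I [α=-∞,β=32]: v=25
J [α=25,β=32]: v=2 after child 2 ≤ α → α-cutoff, skip 1
H [α=-∞,β=32]: v=25
Root [α=-∞,β=+∞]: v=25
Leaves evaluated: 16 of 18.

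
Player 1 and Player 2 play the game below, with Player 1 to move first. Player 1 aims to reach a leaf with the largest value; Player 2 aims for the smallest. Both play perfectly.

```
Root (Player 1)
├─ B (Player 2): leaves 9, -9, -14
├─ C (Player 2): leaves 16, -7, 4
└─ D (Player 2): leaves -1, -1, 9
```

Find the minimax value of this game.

B (Player 2): min(9, -9, -14) = -14
C (Player 2): min(16, -7, 4) = -7
D (Player 2): min(-1, -1, 9) = -1
Root (Player 1): max(-14, -7, -1) = -1

-1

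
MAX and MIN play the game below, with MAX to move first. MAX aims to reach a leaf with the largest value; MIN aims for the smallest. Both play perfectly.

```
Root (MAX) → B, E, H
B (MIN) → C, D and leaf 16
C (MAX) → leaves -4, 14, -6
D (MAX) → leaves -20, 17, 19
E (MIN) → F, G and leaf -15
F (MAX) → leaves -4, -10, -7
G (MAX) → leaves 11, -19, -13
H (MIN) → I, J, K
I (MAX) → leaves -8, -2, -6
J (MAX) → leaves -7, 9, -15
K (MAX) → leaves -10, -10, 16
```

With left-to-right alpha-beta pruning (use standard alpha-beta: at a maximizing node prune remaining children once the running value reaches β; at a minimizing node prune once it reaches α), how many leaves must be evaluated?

C [α=-∞,β=+∞]: v=14
D [α=-∞,β=14]: v=17 after child 2 ≥ β → β-cutoff, skip 1
B [α=-∞,β=+∞]: v=14
F [α=14,β=+∞]: v=-4
E [α=14,β=+∞]: v=-4 after child 1 ≤ α → α-cutoff, skip 2
I [α=14,β=+∞]: v=-2
H [α=14,β=+∞]: v=-2 after child 1 ≤ α → α-cutoff, skip 2
Root [α=-∞,β=+∞]: v=14
Leaves evaluated: 12 of 23.

12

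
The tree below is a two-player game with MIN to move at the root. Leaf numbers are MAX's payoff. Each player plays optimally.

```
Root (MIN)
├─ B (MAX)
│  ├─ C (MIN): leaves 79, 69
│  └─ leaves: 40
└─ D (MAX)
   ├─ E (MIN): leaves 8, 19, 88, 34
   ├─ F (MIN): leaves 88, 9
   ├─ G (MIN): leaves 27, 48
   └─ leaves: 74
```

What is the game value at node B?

69

C: min(79, 69) = 69
B: max(69, 40) = 69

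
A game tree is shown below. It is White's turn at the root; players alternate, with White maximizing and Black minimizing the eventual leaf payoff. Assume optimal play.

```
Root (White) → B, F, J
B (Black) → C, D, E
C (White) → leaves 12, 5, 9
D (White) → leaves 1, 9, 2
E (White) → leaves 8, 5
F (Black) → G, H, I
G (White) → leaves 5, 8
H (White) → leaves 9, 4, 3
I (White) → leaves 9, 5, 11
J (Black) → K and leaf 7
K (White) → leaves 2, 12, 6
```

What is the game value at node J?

7

K: max(2, 12, 6) = 12
J: min(12, 7) = 7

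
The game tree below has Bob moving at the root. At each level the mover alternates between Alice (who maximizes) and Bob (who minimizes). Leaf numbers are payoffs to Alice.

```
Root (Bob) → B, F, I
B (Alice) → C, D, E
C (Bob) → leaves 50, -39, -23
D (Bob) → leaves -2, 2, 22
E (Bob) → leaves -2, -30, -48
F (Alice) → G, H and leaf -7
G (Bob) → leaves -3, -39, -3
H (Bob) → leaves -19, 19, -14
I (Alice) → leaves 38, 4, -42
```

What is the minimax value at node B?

C: min(50, -39, -23) = -39
D: min(-2, 2, 22) = -2
E: min(-2, -30, -48) = -48
B: max(-39, -2, -48) = -2

-2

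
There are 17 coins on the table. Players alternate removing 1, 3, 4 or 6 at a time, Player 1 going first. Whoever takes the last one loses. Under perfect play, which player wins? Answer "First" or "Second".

i:   0  1  2  3  4  5  6  7  8  9 10 11 12 13 14 15 16 17
     W  L  W  L  W  W  W  W  L  W  L  W  W  W  W  L  W  L
Position 17 is L, so the second player wins.

Second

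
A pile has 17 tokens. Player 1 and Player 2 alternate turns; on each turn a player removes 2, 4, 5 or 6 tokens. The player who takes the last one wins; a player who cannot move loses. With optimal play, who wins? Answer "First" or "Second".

Compute winning (W) and losing (L) positions by backward induction:
i:   0  1  2  3  4  5  6  7  8  9 10 11 12 13 14 15 16 17
     L  L  W  W  W  W  W  W  L  L  W  W  W  W  W  W  L  L
Position 17 is L, so the second player wins.

Second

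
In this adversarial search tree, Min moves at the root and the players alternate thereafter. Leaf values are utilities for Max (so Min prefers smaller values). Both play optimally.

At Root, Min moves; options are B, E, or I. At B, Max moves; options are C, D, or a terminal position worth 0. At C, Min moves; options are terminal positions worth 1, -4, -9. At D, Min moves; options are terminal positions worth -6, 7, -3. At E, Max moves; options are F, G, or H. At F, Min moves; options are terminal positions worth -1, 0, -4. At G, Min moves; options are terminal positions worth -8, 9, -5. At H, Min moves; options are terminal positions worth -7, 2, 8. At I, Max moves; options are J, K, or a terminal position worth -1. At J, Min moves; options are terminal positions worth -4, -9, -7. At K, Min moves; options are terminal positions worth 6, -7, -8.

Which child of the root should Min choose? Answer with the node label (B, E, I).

E

C (Min): min(1, -4, -9) = -9
D (Min): min(-6, 7, -3) = -6
B (Max): max(-9, -6, 0) = 0
F (Min): min(-1, 0, -4) = -4
G (Min): min(-8, 9, -5) = -8
H (Min): min(-7, 2, 8) = -7
E (Max): max(-4, -8, -7) = -4
J (Min): min(-4, -9, -7) = -9
K (Min): min(6, -7, -8) = -8
I (Max): max(-9, -8, -1) = -1
Root (Min): min(0, -4, -1) = -4
Min picks the child with the lowest value: E (value -4).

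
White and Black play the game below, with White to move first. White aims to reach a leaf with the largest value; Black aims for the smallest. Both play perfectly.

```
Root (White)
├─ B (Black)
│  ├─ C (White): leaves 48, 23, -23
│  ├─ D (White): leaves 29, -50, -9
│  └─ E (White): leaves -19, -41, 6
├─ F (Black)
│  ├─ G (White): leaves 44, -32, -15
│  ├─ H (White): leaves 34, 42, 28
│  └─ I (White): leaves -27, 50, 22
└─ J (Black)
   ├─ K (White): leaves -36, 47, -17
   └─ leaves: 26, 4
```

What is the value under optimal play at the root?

42

C (White): max(48, 23, -23) = 48
D (White): max(29, -50, -9) = 29
E (White): max(-19, -41, 6) = 6
B (Black): min(48, 29, 6) = 6
G (White): max(44, -32, -15) = 44
H (White): max(34, 42, 28) = 42
I (White): max(-27, 50, 22) = 50
F (Black): min(44, 42, 50) = 42
K (White): max(-36, 47, -17) = 47
J (Black): min(47, 26, 4) = 4
Root (White): max(6, 42, 4) = 42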